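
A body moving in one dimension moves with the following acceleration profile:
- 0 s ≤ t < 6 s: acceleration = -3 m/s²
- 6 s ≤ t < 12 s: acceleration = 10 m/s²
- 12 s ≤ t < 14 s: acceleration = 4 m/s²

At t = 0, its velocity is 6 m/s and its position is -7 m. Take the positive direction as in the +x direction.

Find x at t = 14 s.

On each constant-a segment, Δv = aΔt and Δx = v₀Δt + ½aΔt²; chain segment to segment.
0–6 s: v starts 6 m/s; Δx = 6·6 + ½·-3·6² = -18 m; v ends -12 m/s.
6–12 s: v starts -12 m/s; Δx = -12·6 + ½·10·6² = 108 m; v ends 48 m/s.
12–14 s: v starts 48 m/s; Δx = 48·2 + ½·4·2² = 104 m; v ends 56 m/s.
x(14) = -7 + Σ Δx = 187 m.

187 m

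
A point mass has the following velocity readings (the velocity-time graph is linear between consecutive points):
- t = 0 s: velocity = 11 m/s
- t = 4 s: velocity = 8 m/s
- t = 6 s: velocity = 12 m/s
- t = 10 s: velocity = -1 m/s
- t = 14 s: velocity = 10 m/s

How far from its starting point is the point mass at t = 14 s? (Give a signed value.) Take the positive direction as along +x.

Displacement is the signed area under the v-t curve.
0–4 s: ½(11 + 8)(4) = 38 m
4–6 s: ½(8 + 12)(2) = 20 m
6–10 s: ½(12 + -1)(4) = 22 m
10–14 s: ½(-1 + 10)(4) = 18 m
Net displacement = 98 m

98 m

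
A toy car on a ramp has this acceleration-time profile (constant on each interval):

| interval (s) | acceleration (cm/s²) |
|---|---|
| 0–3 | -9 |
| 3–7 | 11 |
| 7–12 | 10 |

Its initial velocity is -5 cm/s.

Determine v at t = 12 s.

Δv equals the area under the a-t graph; then v = v₀ + Δv.
0–3 s: -9 × 3 = -27 cm/s
3–7 s: 11 × 4 = 44 cm/s
7–12 s: 10 × 5 = 50 cm/s
Δv = 67 cm/s, so v(12) = -5 + (67) = 62 cm/s.

62 cm/s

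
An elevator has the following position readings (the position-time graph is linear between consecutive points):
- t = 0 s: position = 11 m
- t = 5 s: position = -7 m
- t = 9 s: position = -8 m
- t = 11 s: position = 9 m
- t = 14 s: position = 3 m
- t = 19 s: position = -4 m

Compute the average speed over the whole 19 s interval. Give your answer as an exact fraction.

Average speed = (total path length)/(elapsed time); on a piecewise-linear x-t graph the path length is Σ|Δx|.
0–5 s: |Δx| = |-7 − 11| = 18 m
5–9 s: |Δx| = |-8 − -7| = 1 m
9–11 s: |Δx| = |9 − -8| = 17 m
11–14 s: |Δx| = |3 − 9| = 6 m
14–19 s: |Δx| = |-4 − 3| = 7 m
Total path = 49 m; average speed = 49/19 = 49/19 m/s.

49/19 m/s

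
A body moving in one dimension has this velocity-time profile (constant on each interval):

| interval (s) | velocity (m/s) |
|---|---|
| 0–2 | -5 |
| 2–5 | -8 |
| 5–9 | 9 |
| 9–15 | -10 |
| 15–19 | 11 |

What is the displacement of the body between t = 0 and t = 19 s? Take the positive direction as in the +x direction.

Displacement is the signed area under the v-t curve.
0–2 s: -5 × 2 = -10 m
2–5 s: -8 × 3 = -24 m
5–9 s: 9 × 4 = 36 m
9–15 s: -10 × 6 = -60 m
15–19 s: 11 × 4 = 44 m
Net displacement = -14 m

-14 m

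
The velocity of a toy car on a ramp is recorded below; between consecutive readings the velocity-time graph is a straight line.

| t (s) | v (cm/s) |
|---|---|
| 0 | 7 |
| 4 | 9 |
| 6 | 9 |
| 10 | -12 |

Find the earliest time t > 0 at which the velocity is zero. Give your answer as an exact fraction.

v changes sign on 6–10 s (from 9 to -12); the graph is linear there, so v = 0 at t = 6 + (-9)·(10 − 6)/(-12 − 9) = 54/7 s.

t = 54/7 s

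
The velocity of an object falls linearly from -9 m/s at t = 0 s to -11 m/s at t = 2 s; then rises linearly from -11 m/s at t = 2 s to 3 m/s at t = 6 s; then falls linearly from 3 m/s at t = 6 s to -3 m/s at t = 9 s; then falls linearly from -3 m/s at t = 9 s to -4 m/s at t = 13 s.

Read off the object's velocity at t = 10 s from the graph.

-3.25 m/s

On 9–13 s the graph is linear from -3 to -4 m/s: v(10) = -3 + (-4 − -3)·(10 − 9)/(13 − 9) = -3.25 m/s.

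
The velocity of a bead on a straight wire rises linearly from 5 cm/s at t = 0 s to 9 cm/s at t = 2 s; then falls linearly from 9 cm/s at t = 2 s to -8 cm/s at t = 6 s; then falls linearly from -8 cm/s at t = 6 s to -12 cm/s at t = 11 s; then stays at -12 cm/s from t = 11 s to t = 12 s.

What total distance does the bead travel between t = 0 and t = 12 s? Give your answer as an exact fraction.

1582/17 cm

Total distance travelled is ∫|v| dt — sum the magnitudes of each area piece.
0–2 s: |½(5 + 9)(2)| = 14 cm
2–6 s: v = 0 at t = 70/17 s; triangle areas 162/17 + 128/17 = 290/17 cm
6–11 s: |½(-8 + -12)(5)| = 50 cm
11–12 s: |-12| × 1 = 12 cm
Total distance = 1582/17 cm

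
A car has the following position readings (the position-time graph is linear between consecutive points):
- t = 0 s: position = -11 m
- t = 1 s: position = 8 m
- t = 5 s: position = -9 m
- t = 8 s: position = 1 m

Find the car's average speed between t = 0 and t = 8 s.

5.75 m/s

Average speed = (total path length)/(elapsed time); on a piecewise-linear x-t graph the path length is Σ|Δx|.
0–1 s: |Δx| = |8 − -11| = 19 m
1–5 s: |Δx| = |-9 − 8| = 17 m
5–8 s: |Δx| = |1 − -9| = 10 m
Total path = 46 m; average speed = 46/8 = 5.75 m/s.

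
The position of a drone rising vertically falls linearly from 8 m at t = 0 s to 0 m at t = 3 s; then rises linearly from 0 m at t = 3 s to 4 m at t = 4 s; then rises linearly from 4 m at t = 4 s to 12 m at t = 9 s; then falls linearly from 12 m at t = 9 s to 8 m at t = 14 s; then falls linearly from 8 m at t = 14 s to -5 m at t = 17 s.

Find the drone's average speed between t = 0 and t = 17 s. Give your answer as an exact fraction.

37/17 m/s

Average speed = (total path length)/(elapsed time); on a piecewise-linear x-t graph the path length is Σ|Δx|.
0–3 s: |Δx| = |0 − 8| = 8 m
3–4 s: |Δx| = |4 − 0| = 4 m
4–9 s: |Δx| = |12 − 4| = 8 m
9–14 s: |Δx| = |8 − 12| = 4 m
14–17 s: |Δx| = |-5 − 8| = 13 m
Total path = 37 m; average speed = 37/17 = 37/17 m/s.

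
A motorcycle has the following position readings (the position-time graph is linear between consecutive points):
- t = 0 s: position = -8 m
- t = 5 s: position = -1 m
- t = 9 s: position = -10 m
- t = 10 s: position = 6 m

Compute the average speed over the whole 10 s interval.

3.2 m/s

Average speed = (total path length)/(elapsed time); on a piecewise-linear x-t graph the path length is Σ|Δx|.
0–5 s: |Δx| = |-1 − -8| = 7 m
5–9 s: |Δx| = |-10 − -1| = 9 m
9–10 s: |Δx| = |6 − -10| = 16 m
Total path = 32 m; average speed = 32/10 = 3.2 m/s.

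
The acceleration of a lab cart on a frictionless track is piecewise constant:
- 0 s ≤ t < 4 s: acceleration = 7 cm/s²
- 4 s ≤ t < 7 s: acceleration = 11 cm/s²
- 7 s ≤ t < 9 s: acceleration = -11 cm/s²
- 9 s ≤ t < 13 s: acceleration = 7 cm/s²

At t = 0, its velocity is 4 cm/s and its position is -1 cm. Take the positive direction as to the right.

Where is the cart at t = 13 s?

552.5 cm

On each constant-a segment, Δv = aΔt and Δx = v₀Δt + ½aΔt²; chain segment to segment.
0–4 s: v starts 4 cm/s; Δx = 4·4 + ½·7·4² = 72 cm; v ends 32 cm/s.
4–7 s: v starts 32 cm/s; Δx = 32·3 + ½·11·3² = 145.5 cm; v ends 65 cm/s.
7–9 s: v starts 65 cm/s; Δx = 65·2 + ½·-11·2² = 108 cm; v ends 43 cm/s.
9–13 s: v starts 43 cm/s; Δx = 43·4 + ½·7·4² = 228 cm; v ends 71 cm/s.
x(13) = -1 + Σ Δx = 552.5 cm.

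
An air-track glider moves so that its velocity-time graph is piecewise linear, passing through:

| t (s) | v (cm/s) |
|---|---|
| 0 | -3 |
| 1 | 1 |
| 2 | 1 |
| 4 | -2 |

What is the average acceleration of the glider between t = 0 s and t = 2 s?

2 cm/s²

Average acceleration = Δv/Δt = (1 − -3)/(2 − 0) = 2 cm/s².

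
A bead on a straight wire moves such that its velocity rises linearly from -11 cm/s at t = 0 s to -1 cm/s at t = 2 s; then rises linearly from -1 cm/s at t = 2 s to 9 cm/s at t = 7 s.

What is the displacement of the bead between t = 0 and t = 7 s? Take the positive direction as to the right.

Net displacement equals the area under the velocity-time graph (areas below the axis count negative).
0–2 s: ½(-11 + -1)(2) = -12 cm
2–7 s: ½(-1 + 9)(5) = 20 cm
Net displacement = 8 cm

8 cm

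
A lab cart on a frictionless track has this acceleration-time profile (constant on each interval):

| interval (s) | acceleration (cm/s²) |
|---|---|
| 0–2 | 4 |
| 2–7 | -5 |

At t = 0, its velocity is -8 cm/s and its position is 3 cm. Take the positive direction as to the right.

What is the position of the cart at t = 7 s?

On each constant-a segment, Δv = aΔt and Δx = v₀Δt + ½aΔt²; chain segment to segment.
0–2 s: v starts -8 cm/s; Δx = -8·2 + ½·4·2² = -8 cm; v ends 0 cm/s.
2–7 s: v starts 0 cm/s; Δx = 0·5 + ½·-5·5² = -62.5 cm; v ends -25 cm/s.
x(7) = 3 + Σ Δx = -67.5 cm.

-67.5 cm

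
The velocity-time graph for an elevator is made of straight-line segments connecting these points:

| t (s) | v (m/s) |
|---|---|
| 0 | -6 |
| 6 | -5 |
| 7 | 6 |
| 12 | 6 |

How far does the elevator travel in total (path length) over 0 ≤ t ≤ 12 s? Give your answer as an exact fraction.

Distance (not displacement) is the total path length: add the absolute areas under v-t.
0–6 s: |½(-6 + -5)(6)| = 33 m
6–7 s: v = 0 at t = 71/11 s; triangle areas 25/22 + 18/11 = 61/22 m
7–12 s: |6| × 5 = 30 m
Total distance = 1447/22 m

1447/22 m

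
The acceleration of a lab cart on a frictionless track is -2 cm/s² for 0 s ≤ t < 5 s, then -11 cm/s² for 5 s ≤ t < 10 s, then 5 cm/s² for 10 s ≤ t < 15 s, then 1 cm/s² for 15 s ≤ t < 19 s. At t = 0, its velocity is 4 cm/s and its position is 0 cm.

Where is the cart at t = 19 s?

-551 cm

On each constant-a segment, Δv = aΔt and Δx = v₀Δt + ½aΔt²; chain segment to segment.
0–5 s: v starts 4 cm/s; Δx = 4·5 + ½·-2·5² = -5 cm; v ends -6 cm/s.
5–10 s: v starts -6 cm/s; Δx = -6·5 + ½·-11·5² = -167.5 cm; v ends -61 cm/s.
10–15 s: v starts -61 cm/s; Δx = -61·5 + ½·5·5² = -242.5 cm; v ends -36 cm/s.
15–19 s: v starts -36 cm/s; Δx = -36·4 + ½·1·4² = -136 cm; v ends -32 cm/s.
x(19) = 0 + Σ Δx = -551 cm.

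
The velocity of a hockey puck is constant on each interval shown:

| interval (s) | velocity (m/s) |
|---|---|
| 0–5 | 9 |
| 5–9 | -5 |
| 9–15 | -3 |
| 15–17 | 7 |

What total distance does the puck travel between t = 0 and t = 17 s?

Distance (not displacement) is the total path length: add the absolute areas under v-t.
0–5 s: |9| × 5 = 45 m
5–9 s: |-5| × 4 = 20 m
9–15 s: |-3| × 6 = 18 m
15–17 s: |7| × 2 = 14 m
Total distance = 97 m

97 m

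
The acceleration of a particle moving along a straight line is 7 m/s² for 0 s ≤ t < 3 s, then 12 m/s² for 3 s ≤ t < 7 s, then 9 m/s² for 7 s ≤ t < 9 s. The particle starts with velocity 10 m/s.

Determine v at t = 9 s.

Δv equals the area under the a-t graph; then v = v₀ + Δv.
0–3 s: 7 × 3 = 21 m/s
3–7 s: 12 × 4 = 48 m/s
7–9 s: 9 × 2 = 18 m/s
Δv = 87 m/s, so v(9) = 10 + (87) = 97 m/s.

97 m/s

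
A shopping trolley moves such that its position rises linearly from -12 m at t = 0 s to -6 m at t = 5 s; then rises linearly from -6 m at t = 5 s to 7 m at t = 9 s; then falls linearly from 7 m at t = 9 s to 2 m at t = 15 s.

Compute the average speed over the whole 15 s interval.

Average speed = (total path length)/(elapsed time); on a piecewise-linear x-t graph the path length is Σ|Δx|.
0–5 s: |Δx| = |-6 − -12| = 6 m
5–9 s: |Δx| = |7 − -6| = 13 m
9–15 s: |Δx| = |2 − 7| = 5 m
Total path = 24 m; average speed = 24/15 = 1.6 m/s.

1.6 m/s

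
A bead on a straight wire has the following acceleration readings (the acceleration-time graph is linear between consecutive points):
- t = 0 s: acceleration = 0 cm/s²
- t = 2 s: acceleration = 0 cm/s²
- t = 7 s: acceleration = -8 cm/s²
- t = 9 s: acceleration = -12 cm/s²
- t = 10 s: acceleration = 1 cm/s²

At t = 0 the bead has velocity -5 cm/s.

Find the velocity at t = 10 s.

Δv equals the area under the a-t graph; then v = v₀ + Δv.
0–2 s: 0 × 2 = 0 cm/s
2–7 s: ½(0 + -8)(5) = -20 cm/s
7–9 s: ½(-8 + -12)(2) = -20 cm/s
9–10 s: ½(-12 + 1)(1) = -5.5 cm/s
Δv = -45.5 cm/s, so v(10) = -5 + (-45.5) = -50.5 cm/s.

-50.5 cm/s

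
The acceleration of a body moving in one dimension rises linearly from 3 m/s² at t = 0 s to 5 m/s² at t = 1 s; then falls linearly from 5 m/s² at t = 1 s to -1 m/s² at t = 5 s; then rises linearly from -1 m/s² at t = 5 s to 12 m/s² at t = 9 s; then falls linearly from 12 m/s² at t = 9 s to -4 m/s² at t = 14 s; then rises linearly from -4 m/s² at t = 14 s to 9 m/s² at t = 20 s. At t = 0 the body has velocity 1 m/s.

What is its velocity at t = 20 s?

Δv equals the area under the a-t graph; then v = v₀ + Δv.
0–1 s: ½(3 + 5)(1) = 4 m/s
1–5 s: ½(5 + -1)(4) = 8 m/s
5–9 s: ½(-1 + 12)(4) = 22 m/s
9–14 s: ½(12 + -4)(5) = 20 m/s
14–20 s: ½(-4 + 9)(6) = 15 m/s
Δv = 69 m/s, so v(20) = 1 + (69) = 70 m/s.

70 m/s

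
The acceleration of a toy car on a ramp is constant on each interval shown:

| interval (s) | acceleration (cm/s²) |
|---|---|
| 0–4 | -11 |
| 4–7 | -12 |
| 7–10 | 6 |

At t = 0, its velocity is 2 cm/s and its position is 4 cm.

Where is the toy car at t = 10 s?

-463 cm

On each constant-a segment, Δv = aΔt and Δx = v₀Δt + ½aΔt²; chain segment to segment.
0–4 s: v starts 2 cm/s; Δx = 2·4 + ½·-11·4² = -80 cm; v ends -42 cm/s.
4–7 s: v starts -42 cm/s; Δx = -42·3 + ½·-12·3² = -180 cm; v ends -78 cm/s.
7–10 s: v starts -78 cm/s; Δx = -78·3 + ½·6·3² = -207 cm; v ends -60 cm/s.
x(10) = 4 + Σ Δx = -463 cm.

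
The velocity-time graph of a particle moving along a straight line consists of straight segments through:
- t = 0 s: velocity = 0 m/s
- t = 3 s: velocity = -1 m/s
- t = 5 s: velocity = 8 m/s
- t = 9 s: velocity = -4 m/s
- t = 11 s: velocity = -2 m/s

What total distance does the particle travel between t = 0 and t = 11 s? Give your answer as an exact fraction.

Total distance travelled is ∫|v| dt — sum the magnitudes of each area piece.
0–3 s: |½(0 + -1)(3)| = 1.5 m
3–5 s: v = 0 at t = 29/9 s; triangle areas 1/9 + 64/9 = 65/9 m
5–9 s: v = 0 at t = 23/3 s; triangle areas 32/3 + 8/3 = 40/3 m
9–11 s: |½(-4 + -2)(2)| = 6 m
Total distance = 505/18 m

505/18 m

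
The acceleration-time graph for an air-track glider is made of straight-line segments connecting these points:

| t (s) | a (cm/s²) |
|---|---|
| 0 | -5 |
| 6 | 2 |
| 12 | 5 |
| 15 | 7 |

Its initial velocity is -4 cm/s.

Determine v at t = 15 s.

Δv equals the area under the a-t graph; then v = v₀ + Δv.
0–6 s: ½(-5 + 2)(6) = -9 cm/s
6–12 s: ½(2 + 5)(6) = 21 cm/s
12–15 s: ½(5 + 7)(3) = 18 cm/s
Δv = 30 cm/s, so v(15) = -4 + (30) = 26 cm/s.

26 cm/s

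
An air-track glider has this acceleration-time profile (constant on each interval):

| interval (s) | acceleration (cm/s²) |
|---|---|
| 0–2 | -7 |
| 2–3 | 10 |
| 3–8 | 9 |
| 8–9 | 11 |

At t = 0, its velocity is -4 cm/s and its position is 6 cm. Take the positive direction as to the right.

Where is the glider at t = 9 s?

On each constant-a segment, Δv = aΔt and Δx = v₀Δt + ½aΔt²; chain segment to segment.
0–2 s: v starts -4 cm/s; Δx = -4·2 + ½·-7·2² = -22 cm; v ends -18 cm/s.
2–3 s: v starts -18 cm/s; Δx = -18·1 + ½·10·1² = -13 cm; v ends -8 cm/s.
3–8 s: v starts -8 cm/s; Δx = -8·5 + ½·9·5² = 72.5 cm; v ends 37 cm/s.
8–9 s: v starts 37 cm/s; Δx = 37·1 + ½·11·1² = 42.5 cm; v ends 48 cm/s.
x(9) = 6 + Σ Δx = 86 cm.

86 cm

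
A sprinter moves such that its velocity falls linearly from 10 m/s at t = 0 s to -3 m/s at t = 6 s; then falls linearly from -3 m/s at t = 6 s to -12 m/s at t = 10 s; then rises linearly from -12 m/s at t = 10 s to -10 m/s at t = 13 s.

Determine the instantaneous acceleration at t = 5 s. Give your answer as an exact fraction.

-13/6 m/s²

Acceleration is the slope of the v-t graph on 0–6 s: (-3 − 10)/(6 − 0) = -13/6 m/s².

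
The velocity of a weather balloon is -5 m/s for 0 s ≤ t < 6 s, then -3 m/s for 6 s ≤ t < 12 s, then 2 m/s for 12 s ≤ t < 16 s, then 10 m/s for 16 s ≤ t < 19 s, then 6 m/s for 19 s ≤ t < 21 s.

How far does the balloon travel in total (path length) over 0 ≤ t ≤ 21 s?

98 m

Distance (not displacement) is the total path length: add the absolute areas under v-t.
0–6 s: |-5| × 6 = 30 m
6–12 s: |-3| × 6 = 18 m
12–16 s: |2| × 4 = 8 m
16–19 s: |10| × 3 = 30 m
19–21 s: |6| × 2 = 12 m
Total distance = 98 m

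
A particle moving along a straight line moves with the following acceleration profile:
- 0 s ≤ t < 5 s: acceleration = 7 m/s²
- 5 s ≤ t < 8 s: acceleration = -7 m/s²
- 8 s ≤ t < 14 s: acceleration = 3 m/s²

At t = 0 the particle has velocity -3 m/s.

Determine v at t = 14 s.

Δv equals the area under the a-t graph; then v = v₀ + Δv.
0–5 s: 7 × 5 = 35 m/s
5–8 s: -7 × 3 = -21 m/s
8–14 s: 3 × 6 = 18 m/s
Δv = 32 m/s, so v(14) = -3 + (32) = 29 m/s.

29 m/s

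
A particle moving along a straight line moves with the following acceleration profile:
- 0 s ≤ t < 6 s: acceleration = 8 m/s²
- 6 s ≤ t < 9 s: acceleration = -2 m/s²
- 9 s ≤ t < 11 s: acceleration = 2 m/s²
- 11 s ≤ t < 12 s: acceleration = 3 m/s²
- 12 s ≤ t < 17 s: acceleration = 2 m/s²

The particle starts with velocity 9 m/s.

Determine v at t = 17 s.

68 m/s

Δv equals the area under the a-t graph; then v = v₀ + Δv.
0–6 s: 8 × 6 = 48 m/s
6–9 s: -2 × 3 = -6 m/s
9–11 s: 2 × 2 = 4 m/s
11–12 s: 3 × 1 = 3 m/s
12–17 s: 2 × 5 = 10 m/s
Δv = 59 m/s, so v(17) = 9 + (59) = 68 m/s.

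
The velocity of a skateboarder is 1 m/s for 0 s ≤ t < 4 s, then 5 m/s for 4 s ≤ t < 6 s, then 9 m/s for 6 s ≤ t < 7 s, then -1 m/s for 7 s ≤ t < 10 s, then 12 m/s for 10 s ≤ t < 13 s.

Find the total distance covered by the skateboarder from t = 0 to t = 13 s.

62 m

Total distance travelled is ∫|v| dt — sum the magnitudes of each area piece.
0–4 s: |1| × 4 = 4 m
4–6 s: |5| × 2 = 10 m
6–7 s: |9| × 1 = 9 m
7–10 s: |-1| × 3 = 3 m
10–13 s: |12| × 3 = 36 m
Total distance = 62 m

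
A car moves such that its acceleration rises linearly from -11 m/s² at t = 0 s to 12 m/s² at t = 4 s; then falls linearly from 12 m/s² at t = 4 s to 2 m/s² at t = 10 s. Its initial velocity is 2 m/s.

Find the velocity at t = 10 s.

Δv equals the area under the a-t graph; then v = v₀ + Δv.
0–4 s: ½(-11 + 12)(4) = 2 m/s
4–10 s: ½(12 + 2)(6) = 42 m/s
Δv = 44 m/s, so v(10) = 2 + (44) = 46 m/s.

46 m/s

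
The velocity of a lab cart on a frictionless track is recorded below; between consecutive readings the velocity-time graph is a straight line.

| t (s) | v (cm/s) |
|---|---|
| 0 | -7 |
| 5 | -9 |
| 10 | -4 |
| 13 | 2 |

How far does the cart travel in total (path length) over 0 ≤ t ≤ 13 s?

77.5 cm

Total distance travelled is ∫|v| dt — sum the magnitudes of each area piece.
0–5 s: |½(-7 + -9)(5)| = 40 cm
5–10 s: |½(-9 + -4)(5)| = 32.5 cm
10–13 s: v = 0 at t = 12 s; triangle areas 4 + 1 = 5 cm
Total distance = 77.5 cm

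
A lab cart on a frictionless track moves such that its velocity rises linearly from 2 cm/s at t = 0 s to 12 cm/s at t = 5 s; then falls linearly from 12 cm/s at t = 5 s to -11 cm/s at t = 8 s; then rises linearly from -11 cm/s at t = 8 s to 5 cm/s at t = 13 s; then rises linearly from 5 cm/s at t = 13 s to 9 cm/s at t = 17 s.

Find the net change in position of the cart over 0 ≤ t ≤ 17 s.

49.5 cm

Net displacement equals the area under the velocity-time graph (areas below the axis count negative).
0–5 s: ½(2 + 12)(5) = 35 cm
5–8 s: ½(12 + -11)(3) = 1.5 cm
8–13 s: ½(-11 + 5)(5) = -15 cm
13–17 s: ½(5 + 9)(4) = 28 cm
Net displacement = 49.5 cm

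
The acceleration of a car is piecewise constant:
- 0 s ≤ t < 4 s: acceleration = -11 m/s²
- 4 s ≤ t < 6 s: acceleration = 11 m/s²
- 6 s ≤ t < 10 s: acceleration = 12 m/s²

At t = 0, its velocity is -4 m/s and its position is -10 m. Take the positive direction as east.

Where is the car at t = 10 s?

-196 m

On each constant-a segment, Δv = aΔt and Δx = v₀Δt + ½aΔt²; chain segment to segment.
0–4 s: v starts -4 m/s; Δx = -4·4 + ½·-11·4² = -104 m; v ends -48 m/s.
4–6 s: v starts -48 m/s; Δx = -48·2 + ½·11·2² = -74 m; v ends -26 m/s.
6–10 s: v starts -26 m/s; Δx = -26·4 + ½·12·4² = -8 m; v ends 22 m/s.
x(10) = -10 + Σ Δx = -196 m.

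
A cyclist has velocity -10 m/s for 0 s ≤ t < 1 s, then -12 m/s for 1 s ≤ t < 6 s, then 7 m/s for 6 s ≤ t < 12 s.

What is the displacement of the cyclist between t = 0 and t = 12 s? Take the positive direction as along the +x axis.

-28 m

Displacement is the signed area under the v-t curve.
0–1 s: -10 × 1 = -10 m
1–6 s: -12 × 5 = -60 m
6–12 s: 7 × 6 = 42 m
Net displacement = -28 m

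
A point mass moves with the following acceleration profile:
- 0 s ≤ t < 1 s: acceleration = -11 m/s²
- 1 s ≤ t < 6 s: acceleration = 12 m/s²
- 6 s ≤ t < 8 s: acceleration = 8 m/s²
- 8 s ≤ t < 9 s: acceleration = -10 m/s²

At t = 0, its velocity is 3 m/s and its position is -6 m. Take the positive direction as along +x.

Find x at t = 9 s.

On each constant-a segment, Δv = aΔt and Δx = v₀Δt + ½aΔt²; chain segment to segment.
0–1 s: v starts 3 m/s; Δx = 3·1 + ½·-11·1² = -2.5 m; v ends -8 m/s.
1–6 s: v starts -8 m/s; Δx = -8·5 + ½·12·5² = 110 m; v ends 52 m/s.
6–8 s: v starts 52 m/s; Δx = 52·2 + ½·8·2² = 120 m; v ends 68 m/s.
8–9 s: v starts 68 m/s; Δx = 68·1 + ½·-10·1² = 63 m; v ends 58 m/s.
x(9) = -6 + Σ Δx = 284.5 m.

284.5 m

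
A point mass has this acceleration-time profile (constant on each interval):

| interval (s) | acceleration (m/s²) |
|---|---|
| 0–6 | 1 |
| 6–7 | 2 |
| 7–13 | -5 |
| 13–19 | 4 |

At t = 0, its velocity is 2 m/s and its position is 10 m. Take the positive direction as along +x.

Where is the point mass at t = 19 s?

On each constant-a segment, Δv = aΔt and Δx = v₀Δt + ½aΔt²; chain segment to segment.
0–6 s: v starts 2 m/s; Δx = 2·6 + ½·1·6² = 30 m; v ends 8 m/s.
6–7 s: v starts 8 m/s; Δx = 8·1 + ½·2·1² = 9 m; v ends 10 m/s.
7–13 s: v starts 10 m/s; Δx = 10·6 + ½·-5·6² = -30 m; v ends -20 m/s.
13–19 s: v starts -20 m/s; Δx = -20·6 + ½·4·6² = -48 m; v ends 4 m/s.
x(19) = 10 + Σ Δx = -29 m.

-29 m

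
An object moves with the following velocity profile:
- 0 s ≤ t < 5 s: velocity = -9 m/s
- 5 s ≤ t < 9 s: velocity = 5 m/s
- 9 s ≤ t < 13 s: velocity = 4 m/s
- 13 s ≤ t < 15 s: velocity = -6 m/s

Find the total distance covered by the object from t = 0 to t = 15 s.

93 m

Distance (not displacement) is the total path length: add the absolute areas under v-t.
0–5 s: |-9| × 5 = 45 m
5–9 s: |5| × 4 = 20 m
9–13 s: |4| × 4 = 16 m
13–15 s: |-6| × 2 = 12 m
Total distance = 93 m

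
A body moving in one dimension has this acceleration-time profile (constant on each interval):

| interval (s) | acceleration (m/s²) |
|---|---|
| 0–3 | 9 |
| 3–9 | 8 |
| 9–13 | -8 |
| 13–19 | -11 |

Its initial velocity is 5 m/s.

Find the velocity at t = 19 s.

-18 m/s

Δv equals the area under the a-t graph; then v = v₀ + Δv.
0–3 s: 9 × 3 = 27 m/s
3–9 s: 8 × 6 = 48 m/s
9–13 s: -8 × 4 = -32 m/s
13–19 s: -11 × 6 = -66 m/s
Δv = -23 m/s, so v(19) = 5 + (-23) = -18 m/s.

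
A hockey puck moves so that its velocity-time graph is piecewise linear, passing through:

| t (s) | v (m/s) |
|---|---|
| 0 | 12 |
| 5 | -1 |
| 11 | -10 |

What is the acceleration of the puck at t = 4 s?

Acceleration is the slope of the v-t graph on 0–5 s: (-1 − 12)/(5 − 0) = -2.6 m/s².

-2.6 m/s²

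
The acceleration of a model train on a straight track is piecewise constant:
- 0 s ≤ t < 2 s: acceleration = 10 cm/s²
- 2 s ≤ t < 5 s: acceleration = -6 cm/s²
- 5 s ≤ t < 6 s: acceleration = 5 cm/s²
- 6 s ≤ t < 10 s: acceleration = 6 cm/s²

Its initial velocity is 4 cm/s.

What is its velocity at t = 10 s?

35 cm/s

Δv equals the area under the a-t graph; then v = v₀ + Δv.
0–2 s: 10 × 2 = 20 cm/s
2–5 s: -6 × 3 = -18 cm/s
5–6 s: 5 × 1 = 5 cm/s
6–10 s: 6 × 4 = 24 cm/s
Δv = 31 cm/s, so v(10) = 4 + (31) = 35 cm/s.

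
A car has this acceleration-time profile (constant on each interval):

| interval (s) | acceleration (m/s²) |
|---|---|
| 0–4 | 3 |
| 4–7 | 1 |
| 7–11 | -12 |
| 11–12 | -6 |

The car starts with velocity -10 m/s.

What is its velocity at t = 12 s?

Δv equals the area under the a-t graph; then v = v₀ + Δv.
0–4 s: 3 × 4 = 12 m/s
4–7 s: 1 × 3 = 3 m/s
7–11 s: -12 × 4 = -48 m/s
11–12 s: -6 × 1 = -6 m/s
Δv = -39 m/s, so v(12) = -10 + (-39) = -49 m/s.

-49 m/s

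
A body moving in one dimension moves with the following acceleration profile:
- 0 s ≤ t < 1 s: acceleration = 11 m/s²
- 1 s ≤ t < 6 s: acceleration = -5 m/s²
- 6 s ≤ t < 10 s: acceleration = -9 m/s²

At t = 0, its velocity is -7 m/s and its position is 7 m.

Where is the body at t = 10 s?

On each constant-a segment, Δv = aΔt and Δx = v₀Δt + ½aΔt²; chain segment to segment.
0–1 s: v starts -7 m/s; Δx = -7·1 + ½·11·1² = -1.5 m; v ends 4 m/s.
1–6 s: v starts 4 m/s; Δx = 4·5 + ½·-5·5² = -42.5 m; v ends -21 m/s.
6–10 s: v starts -21 m/s; Δx = -21·4 + ½·-9·4² = -156 m; v ends -57 m/s.
x(10) = 7 + Σ Δx = -193 m.

-193 m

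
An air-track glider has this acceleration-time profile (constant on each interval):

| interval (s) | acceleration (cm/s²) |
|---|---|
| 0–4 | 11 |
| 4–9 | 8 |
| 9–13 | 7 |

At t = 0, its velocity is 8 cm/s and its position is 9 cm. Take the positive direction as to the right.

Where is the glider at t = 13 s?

913 cm

On each constant-a segment, Δv = aΔt and Δx = v₀Δt + ½aΔt²; chain segment to segment.
0–4 s: v starts 8 cm/s; Δx = 8·4 + ½·11·4² = 120 cm; v ends 52 cm/s.
4–9 s: v starts 52 cm/s; Δx = 52·5 + ½·8·5² = 360 cm; v ends 92 cm/s.
9–13 s: v starts 92 cm/s; Δx = 92·4 + ½·7·4² = 424 cm; v ends 120 cm/s.
x(13) = 9 + Σ Δx = 913 cm.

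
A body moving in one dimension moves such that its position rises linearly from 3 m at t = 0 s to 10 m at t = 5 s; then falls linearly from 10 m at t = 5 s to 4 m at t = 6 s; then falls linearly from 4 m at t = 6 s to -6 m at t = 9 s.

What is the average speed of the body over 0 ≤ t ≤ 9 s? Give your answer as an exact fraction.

Average speed = (total path length)/(elapsed time); on a piecewise-linear x-t graph the path length is Σ|Δx|.
0–5 s: |Δx| = |10 − 3| = 7 m
5–6 s: |Δx| = |4 − 10| = 6 m
6–9 s: |Δx| = |-6 − 4| = 10 m
Total path = 23 m; average speed = 23/9 = 23/9 m/s.

23/9 m/s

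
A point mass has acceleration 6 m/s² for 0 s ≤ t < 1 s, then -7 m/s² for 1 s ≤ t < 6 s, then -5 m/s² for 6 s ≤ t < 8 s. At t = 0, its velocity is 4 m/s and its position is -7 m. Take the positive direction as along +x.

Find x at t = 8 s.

-97.5 m

On each constant-a segment, Δv = aΔt and Δx = v₀Δt + ½aΔt²; chain segment to segment.
0–1 s: v starts 4 m/s; Δx = 4·1 + ½·6·1² = 7 m; v ends 10 m/s.
1–6 s: v starts 10 m/s; Δx = 10·5 + ½·-7·5² = -37.5 m; v ends -25 m/s.
6–8 s: v starts -25 m/s; Δx = -25·2 + ½·-5·2² = -60 m; v ends -35 m/s.
x(8) = -7 + Σ Δx = -97.5 m.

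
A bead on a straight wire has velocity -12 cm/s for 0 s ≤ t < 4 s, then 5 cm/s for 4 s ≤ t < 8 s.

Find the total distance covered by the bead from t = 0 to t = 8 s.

Total distance travelled is ∫|v| dt — sum the magnitudes of each area piece.
0–4 s: |-12| × 4 = 48 cm
4–8 s: |5| × 4 = 20 cm
Total distance = 68 cm

68 cm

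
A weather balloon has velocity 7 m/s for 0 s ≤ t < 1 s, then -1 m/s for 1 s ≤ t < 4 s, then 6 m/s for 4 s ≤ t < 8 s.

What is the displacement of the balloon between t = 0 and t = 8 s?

28 m

Net displacement equals the area under the velocity-time graph (areas below the axis count negative).
0–1 s: 7 × 1 = 7 m
1–4 s: -1 × 3 = -3 m
4–8 s: 6 × 4 = 24 m
Net displacement = 28 m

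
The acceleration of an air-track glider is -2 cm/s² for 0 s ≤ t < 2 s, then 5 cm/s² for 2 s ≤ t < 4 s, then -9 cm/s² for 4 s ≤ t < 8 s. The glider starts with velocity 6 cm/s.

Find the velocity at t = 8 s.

Δv equals the area under the a-t graph; then v = v₀ + Δv.
0–2 s: -2 × 2 = -4 cm/s
2–4 s: 5 × 2 = 10 cm/s
4–8 s: -9 × 4 = -36 cm/s
Δv = -30 cm/s, so v(8) = 6 + (-30) = -24 cm/s.

-24 cm/s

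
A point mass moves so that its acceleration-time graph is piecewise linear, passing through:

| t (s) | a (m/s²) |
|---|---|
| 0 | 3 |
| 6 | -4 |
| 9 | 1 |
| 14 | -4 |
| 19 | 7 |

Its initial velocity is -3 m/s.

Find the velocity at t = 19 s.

-10.5 m/s

Δv equals the area under the a-t graph; then v = v₀ + Δv.
0–6 s: ½(3 + -4)(6) = -3 m/s
6–9 s: ½(-4 + 1)(3) = -4.5 m/s
9–14 s: ½(1 + -4)(5) = -7.5 m/s
14–19 s: ½(-4 + 7)(5) = 7.5 m/s
Δv = -7.5 m/s, so v(19) = -3 + (-7.5) = -10.5 m/s.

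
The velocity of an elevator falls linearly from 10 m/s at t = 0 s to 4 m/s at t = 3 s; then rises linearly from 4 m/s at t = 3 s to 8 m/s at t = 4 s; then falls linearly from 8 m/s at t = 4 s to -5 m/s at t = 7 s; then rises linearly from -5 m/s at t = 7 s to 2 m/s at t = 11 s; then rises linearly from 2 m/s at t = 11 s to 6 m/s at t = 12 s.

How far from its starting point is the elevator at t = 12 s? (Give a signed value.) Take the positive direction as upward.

Displacement is the signed area under the v-t curve.
0–3 s: ½(10 + 4)(3) = 21 m
3–4 s: ½(4 + 8)(1) = 6 m
4–7 s: ½(8 + -5)(3) = 4.5 m
7–11 s: ½(-5 + 2)(4) = -6 m
11–12 s: ½(2 + 6)(1) = 4 m
Net displacement = 29.5 m

29.5 m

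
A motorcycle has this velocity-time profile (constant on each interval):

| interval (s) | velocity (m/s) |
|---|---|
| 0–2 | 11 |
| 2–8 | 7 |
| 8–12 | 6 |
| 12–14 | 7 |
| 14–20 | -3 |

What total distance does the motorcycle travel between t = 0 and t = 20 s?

Distance (not displacement) is the total path length: add the absolute areas under v-t.
0–2 s: |11| × 2 = 22 m
2–8 s: |7| × 6 = 42 m
8–12 s: |6| × 4 = 24 m
12–14 s: |7| × 2 = 14 m
14–20 s: |-3| × 6 = 18 m
Total distance = 120 m

120 m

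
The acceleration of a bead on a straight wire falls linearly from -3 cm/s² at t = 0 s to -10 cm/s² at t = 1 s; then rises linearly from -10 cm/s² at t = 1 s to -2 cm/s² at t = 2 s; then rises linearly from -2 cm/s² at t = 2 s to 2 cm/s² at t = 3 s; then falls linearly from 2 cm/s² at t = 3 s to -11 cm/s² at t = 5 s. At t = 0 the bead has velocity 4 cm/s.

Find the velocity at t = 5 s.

Δv equals the area under the a-t graph; then v = v₀ + Δv.
0–1 s: ½(-3 + -10)(1) = -6.5 cm/s
1–2 s: ½(-10 + -2)(1) = -6 cm/s
2–3 s: ½(-2 + 2)(1) = 0 cm/s
3–5 s: ½(2 + -11)(2) = -9 cm/s
Δv = -21.5 cm/s, so v(5) = 4 + (-21.5) = -17.5 cm/s.

-17.5 cm/s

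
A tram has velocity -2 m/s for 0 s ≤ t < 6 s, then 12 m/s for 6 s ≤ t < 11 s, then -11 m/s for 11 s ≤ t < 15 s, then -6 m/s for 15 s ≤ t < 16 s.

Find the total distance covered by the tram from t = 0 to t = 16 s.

Total distance travelled is ∫|v| dt — sum the magnitudes of each area piece.
0–6 s: |-2| × 6 = 12 m
6–11 s: |12| × 5 = 60 m
11–15 s: |-11| × 4 = 44 m
15–16 s: |-6| × 1 = 6 m
Total distance = 122 m

122 m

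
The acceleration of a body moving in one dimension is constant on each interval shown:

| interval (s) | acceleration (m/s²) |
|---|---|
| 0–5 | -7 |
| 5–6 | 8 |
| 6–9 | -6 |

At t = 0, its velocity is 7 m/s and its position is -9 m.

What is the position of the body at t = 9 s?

-172.5 m

On each constant-a segment, Δv = aΔt and Δx = v₀Δt + ½aΔt²; chain segment to segment.
0–5 s: v starts 7 m/s; Δx = 7·5 + ½·-7·5² = -52.5 m; v ends -28 m/s.
5–6 s: v starts -28 m/s; Δx = -28·1 + ½·8·1² = -24 m; v ends -20 m/s.
6–9 s: v starts -20 m/s; Δx = -20·3 + ½·-6·3² = -87 m; v ends -38 m/s.
x(9) = -9 + Σ Δx = -172.5 m.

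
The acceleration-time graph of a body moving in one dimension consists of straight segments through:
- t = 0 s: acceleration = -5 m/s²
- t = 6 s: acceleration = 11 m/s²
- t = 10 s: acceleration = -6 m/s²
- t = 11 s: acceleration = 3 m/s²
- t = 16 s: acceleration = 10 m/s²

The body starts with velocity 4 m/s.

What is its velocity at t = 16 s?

63 m/s

Δv equals the area under the a-t graph; then v = v₀ + Δv.
0–6 s: ½(-5 + 11)(6) = 18 m/s
6–10 s: ½(11 + -6)(4) = 10 m/s
10–11 s: ½(-6 + 3)(1) = -1.5 m/s
11–16 s: ½(3 + 10)(5) = 32.5 m/s
Δv = 59 m/s, so v(16) = 4 + (59) = 63 m/s.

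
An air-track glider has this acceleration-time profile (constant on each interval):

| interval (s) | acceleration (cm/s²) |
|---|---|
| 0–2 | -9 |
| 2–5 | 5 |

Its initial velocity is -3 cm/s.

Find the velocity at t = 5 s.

Δv equals the area under the a-t graph; then v = v₀ + Δv.
0–2 s: -9 × 2 = -18 cm/s
2–5 s: 5 × 3 = 15 cm/s
Δv = -3 cm/s, so v(5) = -3 + (-3) = -6 cm/s.

-6 cm/s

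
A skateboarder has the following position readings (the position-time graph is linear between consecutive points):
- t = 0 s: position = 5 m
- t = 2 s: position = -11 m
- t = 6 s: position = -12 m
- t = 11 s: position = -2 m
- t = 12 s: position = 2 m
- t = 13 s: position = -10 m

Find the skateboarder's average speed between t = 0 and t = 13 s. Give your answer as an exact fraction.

Average speed = (total path length)/(elapsed time); on a piecewise-linear x-t graph the path length is Σ|Δx|.
0–2 s: |Δx| = |-11 − 5| = 16 m
2–6 s: |Δx| = |-12 − -11| = 1 m
6–11 s: |Δx| = |-2 − -12| = 10 m
11–12 s: |Δx| = |2 − -2| = 4 m
12–13 s: |Δx| = |-10 − 2| = 12 m
Total path = 43 m; average speed = 43/13 = 43/13 m/s.

43/13 m/s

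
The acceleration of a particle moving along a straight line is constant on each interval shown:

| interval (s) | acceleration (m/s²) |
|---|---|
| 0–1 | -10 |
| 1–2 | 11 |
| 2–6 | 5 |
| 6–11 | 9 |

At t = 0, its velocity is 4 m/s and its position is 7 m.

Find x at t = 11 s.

On each constant-a segment, Δv = aΔt and Δx = v₀Δt + ½aΔt²; chain segment to segment.
0–1 s: v starts 4 m/s; Δx = 4·1 + ½·-10·1² = -1 m; v ends -6 m/s.
1–2 s: v starts -6 m/s; Δx = -6·1 + ½·11·1² = -0.5 m; v ends 5 m/s.
2–6 s: v starts 5 m/s; Δx = 5·4 + ½·5·4² = 60 m; v ends 25 m/s.
6–11 s: v starts 25 m/s; Δx = 25·5 + ½·9·5² = 237.5 m; v ends 70 m/s.
x(11) = 7 + Σ Δx = 303 m.

303 m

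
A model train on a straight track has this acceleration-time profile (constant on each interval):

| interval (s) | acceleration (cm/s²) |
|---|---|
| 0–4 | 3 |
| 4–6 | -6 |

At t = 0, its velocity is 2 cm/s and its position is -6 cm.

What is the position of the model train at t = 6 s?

On each constant-a segment, Δv = aΔt and Δx = v₀Δt + ½aΔt²; chain segment to segment.
0–4 s: v starts 2 cm/s; Δx = 2·4 + ½·3·4² = 32 cm; v ends 14 cm/s.
4–6 s: v starts 14 cm/s; Δx = 14·2 + ½·-6·2² = 16 cm; v ends 2 cm/s.
x(6) = -6 + Σ Δx = 42 cm.

42 cm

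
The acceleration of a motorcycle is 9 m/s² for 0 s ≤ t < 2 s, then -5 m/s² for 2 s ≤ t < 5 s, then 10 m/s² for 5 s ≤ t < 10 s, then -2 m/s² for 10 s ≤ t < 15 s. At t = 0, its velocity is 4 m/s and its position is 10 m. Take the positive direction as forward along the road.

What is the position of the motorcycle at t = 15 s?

499.5 m

On each constant-a segment, Δv = aΔt and Δx = v₀Δt + ½aΔt²; chain segment to segment.
0–2 s: v starts 4 m/s; Δx = 4·2 + ½·9·2² = 26 m; v ends 22 m/s.
2–5 s: v starts 22 m/s; Δx = 22·3 + ½·-5·3² = 43.5 m; v ends 7 m/s.
5–10 s: v starts 7 m/s; Δx = 7·5 + ½·10·5² = 160 m; v ends 57 m/s.
10–15 s: v starts 57 m/s; Δx = 57·5 + ½·-2·5² = 260 m; v ends 47 m/s.
x(15) = 10 + Σ Δx = 499.5 m.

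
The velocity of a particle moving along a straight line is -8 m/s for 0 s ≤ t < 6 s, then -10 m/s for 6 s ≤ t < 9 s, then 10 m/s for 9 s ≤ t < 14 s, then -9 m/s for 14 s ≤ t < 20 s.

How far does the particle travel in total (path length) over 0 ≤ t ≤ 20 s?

182 m

Distance (not displacement) is the total path length: add the absolute areas under v-t.
0–6 s: |-8| × 6 = 48 m
6–9 s: |-10| × 3 = 30 m
9–14 s: |10| × 5 = 50 m
14–20 s: |-9| × 6 = 54 m
Total distance = 182 m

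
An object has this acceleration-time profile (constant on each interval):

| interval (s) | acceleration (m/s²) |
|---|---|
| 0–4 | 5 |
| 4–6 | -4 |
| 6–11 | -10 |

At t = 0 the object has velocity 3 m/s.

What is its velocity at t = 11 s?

-35 m/s

Δv equals the area under the a-t graph; then v = v₀ + Δv.
0–4 s: 5 × 4 = 20 m/s
4–6 s: -4 × 2 = -8 m/s
6–11 s: -10 × 5 = -50 m/s
Δv = -38 m/s, so v(11) = 3 + (-38) = -35 m/s.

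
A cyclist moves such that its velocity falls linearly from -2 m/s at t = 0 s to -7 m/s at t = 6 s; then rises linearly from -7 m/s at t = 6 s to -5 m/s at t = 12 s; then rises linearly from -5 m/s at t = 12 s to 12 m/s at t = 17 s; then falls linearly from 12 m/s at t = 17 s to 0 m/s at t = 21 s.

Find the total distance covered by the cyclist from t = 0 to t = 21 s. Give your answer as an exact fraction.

Distance (not displacement) is the total path length: add the absolute areas under v-t.
0–6 s: |½(-2 + -7)(6)| = 27 m
6–12 s: |½(-7 + -5)(6)| = 36 m
12–17 s: v = 0 at t = 229/17 s; triangle areas 125/34 + 360/17 = 845/34 m
17–21 s: |½(12 + 0)(4)| = 24 m
Total distance = 3803/34 m

3803/34 m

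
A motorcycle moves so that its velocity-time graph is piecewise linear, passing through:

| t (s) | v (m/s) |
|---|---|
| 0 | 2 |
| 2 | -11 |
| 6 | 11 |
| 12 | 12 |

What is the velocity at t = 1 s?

On 0–2 s the graph is linear from 2 to -11 m/s: v(1) = 2 + (-11 − 2)·(1 − 0)/(2 − 0) = -4.5 m/s.

-4.5 m/s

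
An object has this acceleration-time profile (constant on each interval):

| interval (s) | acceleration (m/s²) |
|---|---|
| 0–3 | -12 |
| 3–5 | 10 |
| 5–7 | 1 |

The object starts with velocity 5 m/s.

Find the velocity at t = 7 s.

Δv equals the area under the a-t graph; then v = v₀ + Δv.
0–3 s: -12 × 3 = -36 m/s
3–5 s: 10 × 2 = 20 m/s
5–7 s: 1 × 2 = 2 m/s
Δv = -14 m/s, so v(7) = 5 + (-14) = -9 m/s.

-9 m/s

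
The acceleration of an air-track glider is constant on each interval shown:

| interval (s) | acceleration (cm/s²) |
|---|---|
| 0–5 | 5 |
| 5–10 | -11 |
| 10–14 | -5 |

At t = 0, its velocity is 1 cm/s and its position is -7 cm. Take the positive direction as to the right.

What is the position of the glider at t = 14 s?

On each constant-a segment, Δv = aΔt and Δx = v₀Δt + ½aΔt²; chain segment to segment.
0–5 s: v starts 1 cm/s; Δx = 1·5 + ½·5·5² = 67.5 cm; v ends 26 cm/s.
5–10 s: v starts 26 cm/s; Δx = 26·5 + ½·-11·5² = -7.5 cm; v ends -29 cm/s.
10–14 s: v starts -29 cm/s; Δx = -29·4 + ½·-5·4² = -156 cm; v ends -49 cm/s.
x(14) = -7 + Σ Δx = -103 cm.

-103 cm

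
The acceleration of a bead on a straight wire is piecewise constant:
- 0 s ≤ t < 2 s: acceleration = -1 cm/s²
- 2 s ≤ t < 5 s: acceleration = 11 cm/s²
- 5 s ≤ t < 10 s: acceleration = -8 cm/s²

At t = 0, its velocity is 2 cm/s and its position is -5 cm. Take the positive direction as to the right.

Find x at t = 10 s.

On each constant-a segment, Δv = aΔt and Δx = v₀Δt + ½aΔt²; chain segment to segment.
0–2 s: v starts 2 cm/s; Δx = 2·2 + ½·-1·2² = 2 cm; v ends 0 cm/s.
2–5 s: v starts 0 cm/s; Δx = 0·3 + ½·11·3² = 49.5 cm; v ends 33 cm/s.
5–10 s: v starts 33 cm/s; Δx = 33·5 + ½·-8·5² = 65 cm; v ends -7 cm/s.
x(10) = -5 + Σ Δx = 111.5 cm.

111.5 cm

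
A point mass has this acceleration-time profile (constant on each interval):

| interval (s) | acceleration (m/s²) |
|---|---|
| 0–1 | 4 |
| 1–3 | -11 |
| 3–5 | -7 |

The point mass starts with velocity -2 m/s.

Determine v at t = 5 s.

-34 m/s

Δv equals the area under the a-t graph; then v = v₀ + Δv.
0–1 s: 4 × 1 = 4 m/s
1–3 s: -11 × 2 = -22 m/s
3–5 s: -7 × 2 = -14 m/s
Δv = -32 m/s, so v(5) = -2 + (-32) = -34 m/s.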